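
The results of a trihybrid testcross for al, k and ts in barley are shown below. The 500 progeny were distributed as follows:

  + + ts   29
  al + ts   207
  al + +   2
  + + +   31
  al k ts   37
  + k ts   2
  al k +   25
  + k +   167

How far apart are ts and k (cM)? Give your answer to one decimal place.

The two most frequent reciprocal classes, al + ts and + k +, are the parental types, so the F1 was al + ts / + k +.
The two rarest classes, al + + and + k ts, are the double crossovers. Comparing them with the parentals, only the ts allele has switched, so ts is the middle locus and the order is al – ts – k.
Crossovers in the ts–k interval produce the single-crossover classes al k ts and + + + (37 + 31 = 68) plus the double crossovers (4).
RF(ts–k) = (68 + 4) / 500 = 72/500 = 0.1440 → 14.4 cM.

14.4 cM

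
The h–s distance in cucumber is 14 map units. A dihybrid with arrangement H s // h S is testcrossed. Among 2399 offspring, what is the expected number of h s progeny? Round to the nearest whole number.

A map distance of 14 map units corresponds to a recombination frequency of 0.140.
The F1 is H s / h S, so h s is a recombinant gamete class with expected frequency r/2 = 0.140/2 = 0.0700.
Expected number = 0.0700 × 2399 = 167.93 ≈ 168.

168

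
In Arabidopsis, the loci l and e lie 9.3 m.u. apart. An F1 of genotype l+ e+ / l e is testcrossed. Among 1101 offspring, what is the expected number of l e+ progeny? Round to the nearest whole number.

A map distance of 9.3 m.u. corresponds to a recombination frequency of 0.093.
The F1 is l+ e+ / l e, so l e+ is a recombinant gamete class with expected frequency r/2 = 0.093/2 = 0.0465.
Expected number = 0.0465 × 1101 = 51.20 ≈ 51.

51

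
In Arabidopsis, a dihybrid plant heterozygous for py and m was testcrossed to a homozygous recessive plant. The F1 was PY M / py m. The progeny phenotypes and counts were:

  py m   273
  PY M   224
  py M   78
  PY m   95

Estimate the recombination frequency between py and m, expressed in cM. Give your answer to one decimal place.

The recombinant classes are PY m and py M: 95 + 78 = 173.
Recombination frequency = 173/670 = 0.2582 ≈ 25.8%, i.e. 25.8 cM.

25.8 cM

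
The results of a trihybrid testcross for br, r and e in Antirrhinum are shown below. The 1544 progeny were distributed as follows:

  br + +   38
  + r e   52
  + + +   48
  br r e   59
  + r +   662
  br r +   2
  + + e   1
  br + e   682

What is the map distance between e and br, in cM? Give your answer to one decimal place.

6.0 cM

The two most frequent reciprocal classes, br + e and + r +, are the parental types, so the F1 was br + e / + r +.
The two rarest classes, + + e and br r +, are the double crossovers. Comparing them with the parentals, only the br allele has switched, so br is the middle locus and the order is r – br – e.
Crossovers in the br–e interval produce the single-crossover classes br + + and + r e (38 + 52 = 90) plus the double crossovers (3).
RF(br–e) = (90 + 3) / 1544 = 93/1544 = 0.0602 → 6.0 cM.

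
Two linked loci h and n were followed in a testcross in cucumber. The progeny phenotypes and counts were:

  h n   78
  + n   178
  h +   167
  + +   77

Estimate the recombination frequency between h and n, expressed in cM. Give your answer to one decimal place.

The two most frequent classes, + n (178) and h + (167), are the parental types, so the F1 was + n / h +.
The recombinant classes are + + and h n: 77 + 78 = 155.
Recombination frequency = 155/500 = 0.3100 ≈ 31.0%, i.e. 31.0 cM.

31.0 cM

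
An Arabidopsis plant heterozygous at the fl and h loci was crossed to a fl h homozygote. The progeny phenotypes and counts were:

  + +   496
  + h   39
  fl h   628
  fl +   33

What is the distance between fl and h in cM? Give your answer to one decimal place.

6.0 cM

The two most frequent classes, + + (496) and fl h (628), are the parental types, so the F1 was + + / fl h.
The recombinant classes are + h and fl +: 39 + 33 = 72.
Recombination frequency = 72/1196 = 0.0602 ≈ 6.0%, i.e. 6.0 cM.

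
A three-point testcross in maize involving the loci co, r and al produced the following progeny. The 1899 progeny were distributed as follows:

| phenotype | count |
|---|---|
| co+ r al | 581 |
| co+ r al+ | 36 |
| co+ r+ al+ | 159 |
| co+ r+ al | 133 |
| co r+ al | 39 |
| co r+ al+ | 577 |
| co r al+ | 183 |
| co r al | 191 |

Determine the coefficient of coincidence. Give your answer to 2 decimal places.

The two most frequent reciprocal classes, co r+ al+ and co+ r al, are the parental types, so the F1 was co r+ al+ / co+ r al.
The two rarest classes, co r+ al and co+ r al+, are the double crossovers. Comparing them with the parentals, only the al allele has switched, so al is the middle locus and the order is r – al – co.
r–al: (316 + 75)/1899 = 0.2059; al–co: (350 + 75)/1899 = 0.2238.
Expected DCO frequency = 0.2059 × 0.2238 ≈ 0.04608; observed = 75/1899 ≈ 0.03949.
Coefficient of coincidence = 0.03949/0.04608 ≈ 0.86.

0.86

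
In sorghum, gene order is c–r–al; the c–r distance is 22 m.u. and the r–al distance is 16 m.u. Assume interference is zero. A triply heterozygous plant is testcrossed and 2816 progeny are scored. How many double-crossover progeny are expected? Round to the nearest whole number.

99

Map distances give recombination frequencies of 0.220 and 0.160 for the two intervals.
With no interference, expected double-crossover frequency = 0.220 × 0.160 = 0.03520.
Expected number = 0.03520 × 2816 = 99.12 ≈ 99.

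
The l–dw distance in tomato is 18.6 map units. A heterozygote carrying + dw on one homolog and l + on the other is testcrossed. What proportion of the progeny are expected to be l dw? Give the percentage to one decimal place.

A map distance of 18.6 map units corresponds to a recombination frequency of 0.186.
The F1 is + dw / l +, so l dw is a recombinant gamete class with expected frequency r/2 = 0.186/2 = 0.0930.
That is 0.0930 = 9.3% of the progeny.

9.3%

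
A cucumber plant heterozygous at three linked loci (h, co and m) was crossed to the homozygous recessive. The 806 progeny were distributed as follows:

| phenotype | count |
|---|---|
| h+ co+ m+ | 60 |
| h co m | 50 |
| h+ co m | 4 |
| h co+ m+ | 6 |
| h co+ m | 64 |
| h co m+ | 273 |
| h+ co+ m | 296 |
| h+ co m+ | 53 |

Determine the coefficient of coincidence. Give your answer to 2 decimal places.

The two most frequent reciprocal classes, h+ co+ m and h co m+, are the parental types, so the F1 was h+ co+ m / h co m+.
The two rarest classes, h+ co m and h co+ m+, are the double crossovers. Comparing them with the parentals, only the co allele has switched, so co is the middle locus and the order is m – co – h.
m–co: (110 + 10)/806 = 0.1489; co–h: (117 + 10)/806 = 0.1576.
Expected DCO frequency = 0.1489 × 0.1576 ≈ 0.02347; observed = 10/806 ≈ 0.01241.
Coefficient of coincidence = 0.01241/0.02347 ≈ 0.53.

0.53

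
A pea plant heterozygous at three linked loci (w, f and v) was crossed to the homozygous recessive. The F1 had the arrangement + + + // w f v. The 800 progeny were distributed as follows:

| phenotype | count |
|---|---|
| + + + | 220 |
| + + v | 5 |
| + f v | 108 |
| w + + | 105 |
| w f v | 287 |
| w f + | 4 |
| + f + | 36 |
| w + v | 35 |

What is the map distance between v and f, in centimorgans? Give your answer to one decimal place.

10.0 centimorgans

The two rarest classes, + + v and w f +, are the double crossovers. Comparing them with the parentals, only the v allele has switched, so v is the middle locus and the order is f – v – w.
Crossovers in the f–v interval produce the single-crossover classes + f + and w + v (36 + 35 = 71) plus the double crossovers (9).
RF(f–v) = (71 + 9) / 800 = 80/800 = 0.1000 → 10.0 centimorgans.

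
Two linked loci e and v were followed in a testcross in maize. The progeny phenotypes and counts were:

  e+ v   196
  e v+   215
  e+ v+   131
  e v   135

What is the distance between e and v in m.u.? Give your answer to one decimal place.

The two most frequent classes, e+ v (196) and e v+ (215), are the parental types, so the F1 was e+ v / e v+.
The recombinant classes are e+ v+ and e v: 131 + 135 = 266.
Recombination frequency = 266/677 = 0.3929 ≈ 39.3%, i.e. 39.3 m.u.

39.3 m.u.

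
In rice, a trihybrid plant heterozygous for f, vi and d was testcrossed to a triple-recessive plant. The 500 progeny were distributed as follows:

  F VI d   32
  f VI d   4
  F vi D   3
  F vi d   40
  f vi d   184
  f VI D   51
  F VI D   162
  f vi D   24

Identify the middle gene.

The two most frequent reciprocal classes, F VI D and f vi d, are the parental types, so the F1 was F VI D / f vi d.
The two rarest classes, F vi D and f VI d, are the double crossovers. Comparing them with the parentals, only the vi allele has switched, so vi is the middle locus and the order is d – vi – f.

vi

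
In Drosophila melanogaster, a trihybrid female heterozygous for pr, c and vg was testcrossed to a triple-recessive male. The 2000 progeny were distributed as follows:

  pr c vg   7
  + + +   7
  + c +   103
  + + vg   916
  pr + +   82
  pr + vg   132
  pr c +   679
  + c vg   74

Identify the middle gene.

The two most frequent reciprocal classes, + + vg and pr c +, are the parental types, so the F1 was + + vg / pr c +.
The two rarest classes, + + + and pr c vg, are the double crossovers. Comparing them with the parentals, only the vg allele has switched, so vg is the middle locus and the order is c – vg – pr.

vg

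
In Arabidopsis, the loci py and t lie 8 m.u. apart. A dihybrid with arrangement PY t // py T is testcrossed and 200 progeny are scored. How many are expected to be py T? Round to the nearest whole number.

A map distance of 8 m.u. corresponds to a recombination frequency of 0.080.
The F1 is PY t / py T, so py T is a parental gamete class with expected frequency (1 − r)/2 = 0.920/2 = 0.4600.
Expected number = 0.4600 × 200 = 92.00 ≈ 92.

92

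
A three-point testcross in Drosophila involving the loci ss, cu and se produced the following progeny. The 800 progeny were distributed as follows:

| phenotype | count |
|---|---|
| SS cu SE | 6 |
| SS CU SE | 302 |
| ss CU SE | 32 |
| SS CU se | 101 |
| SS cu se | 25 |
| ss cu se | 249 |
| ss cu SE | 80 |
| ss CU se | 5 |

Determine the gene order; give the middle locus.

cu

The two most frequent reciprocal classes, ss cu se and SS CU SE, are the parental types, so the F1 was ss cu se / SS CU SE.
The two rarest classes, ss CU se and SS cu SE, are the double crossovers. Comparing them with the parentals, only the cu allele has switched, so cu is the middle locus and the order is ss – cu – se.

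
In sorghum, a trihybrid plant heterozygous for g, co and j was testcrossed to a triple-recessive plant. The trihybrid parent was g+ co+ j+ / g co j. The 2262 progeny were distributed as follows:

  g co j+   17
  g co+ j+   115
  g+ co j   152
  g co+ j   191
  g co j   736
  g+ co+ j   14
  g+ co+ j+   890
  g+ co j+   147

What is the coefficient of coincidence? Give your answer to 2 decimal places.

The two rarest classes, g+ co+ j and g co j+, are the double crossovers. Comparing them with the parentals, only the j allele has switched, so j is the middle locus and the order is co – j – g.
co–j: (338 + 31)/2262 = 0.1631; j–g: (267 + 31)/2262 = 0.1317.
Expected DCO frequency = 0.1631 × 0.1317 ≈ 0.02148; observed = 31/2262 ≈ 0.01370.
Coefficient of coincidence = 0.01370/0.02148 ≈ 0.64.

0.64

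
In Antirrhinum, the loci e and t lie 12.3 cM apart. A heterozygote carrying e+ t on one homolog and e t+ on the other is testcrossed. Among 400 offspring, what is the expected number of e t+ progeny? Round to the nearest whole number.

175

A map distance of 12.3 cM corresponds to a recombination frequency of 0.123.
The F1 is e+ t / e t+, so e t+ is a parental gamete class with expected frequency (1 − r)/2 = 0.877/2 = 0.4385.
Expected number = 0.4385 × 400 = 175.40 ≈ 175.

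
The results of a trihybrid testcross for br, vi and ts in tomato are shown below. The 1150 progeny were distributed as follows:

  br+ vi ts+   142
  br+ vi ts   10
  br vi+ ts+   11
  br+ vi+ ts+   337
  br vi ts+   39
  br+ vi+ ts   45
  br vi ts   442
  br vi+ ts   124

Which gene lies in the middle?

The two most frequent reciprocal classes, br+ vi+ ts+ and br vi ts, are the parental types, so the F1 was br+ vi+ ts+ / br vi ts.
The two rarest classes, br vi+ ts+ and br+ vi ts, are the double crossovers. Comparing them with the parentals, only the br allele has switched, so br is the middle locus and the order is vi – br – ts.

br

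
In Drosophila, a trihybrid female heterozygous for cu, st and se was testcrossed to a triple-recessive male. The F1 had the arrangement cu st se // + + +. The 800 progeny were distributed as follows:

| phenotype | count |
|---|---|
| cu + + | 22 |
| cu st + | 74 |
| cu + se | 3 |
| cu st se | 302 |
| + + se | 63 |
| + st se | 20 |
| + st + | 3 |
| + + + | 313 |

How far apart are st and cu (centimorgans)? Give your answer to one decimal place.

6.0 centimorgans

The two rarest classes, cu + se and + st +, are the double crossovers. Comparing them with the parentals, only the st allele has switched, so st is the middle locus and the order is cu – st – se.
Crossovers in the cu–st interval produce the single-crossover classes + st se and cu + + (20 + 22 = 42) plus the double crossovers (6).
RF(cu–st) = (42 + 6) / 800 = 48/800 = 0.0600 → 6.0 centimorgans.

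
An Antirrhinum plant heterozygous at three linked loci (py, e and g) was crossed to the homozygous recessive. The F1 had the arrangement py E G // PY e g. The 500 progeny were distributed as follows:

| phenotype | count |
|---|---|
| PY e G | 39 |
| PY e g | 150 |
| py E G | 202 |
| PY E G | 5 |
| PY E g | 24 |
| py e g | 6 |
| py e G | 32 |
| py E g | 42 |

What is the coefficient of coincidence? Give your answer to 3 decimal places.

The two rarest classes, PY E G and py e g, are the double crossovers. Comparing them with the parentals, only the py allele has switched, so py is the middle locus and the order is e – py – g.
e–py: (56 + 11)/500 = 0.1340; py–g: (81 + 11)/500 = 0.1840.
Expected DCO frequency = 0.1340 × 0.1840 ≈ 0.02466; observed = 11/500 ≈ 0.02200.
Coefficient of coincidence = 0.02200/0.02466 ≈ 0.892.

0.892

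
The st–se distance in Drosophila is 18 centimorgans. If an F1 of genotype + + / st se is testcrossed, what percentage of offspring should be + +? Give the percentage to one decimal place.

41.0%

A map distance of 18 centimorgans corresponds to a recombination frequency of 0.180.
The F1 is + + / st se, so + + is a parental gamete class with expected frequency (1 − r)/2 = 0.820/2 = 0.4100.
That is 0.4100 = 41.0% of the progeny.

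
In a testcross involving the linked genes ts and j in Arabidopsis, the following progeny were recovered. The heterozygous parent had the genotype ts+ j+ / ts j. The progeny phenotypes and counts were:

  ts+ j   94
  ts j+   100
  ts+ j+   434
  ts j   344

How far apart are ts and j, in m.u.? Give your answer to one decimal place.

The recombinant classes are ts+ j and ts j+: 94 + 100 = 194.
Recombination frequency = 194/972 = 0.1996 ≈ 20.0%, i.e. 20.0 m.u.

20.0 m.u.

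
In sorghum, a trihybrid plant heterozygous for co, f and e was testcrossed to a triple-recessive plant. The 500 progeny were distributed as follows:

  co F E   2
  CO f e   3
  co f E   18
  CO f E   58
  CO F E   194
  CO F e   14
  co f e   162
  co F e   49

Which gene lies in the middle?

The two most frequent reciprocal classes, co f e and CO F E, are the parental types, so the F1 was co f e / CO F E.
The two rarest classes, CO f e and co F E, are the double crossovers. Comparing them with the parentals, only the co allele has switched, so co is the middle locus and the order is e – co – f.

co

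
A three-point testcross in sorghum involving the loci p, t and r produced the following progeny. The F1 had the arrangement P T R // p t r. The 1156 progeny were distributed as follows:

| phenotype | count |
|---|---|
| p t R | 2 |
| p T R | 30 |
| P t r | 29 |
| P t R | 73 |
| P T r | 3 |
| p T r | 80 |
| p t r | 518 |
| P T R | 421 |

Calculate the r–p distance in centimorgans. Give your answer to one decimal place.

5.5 centimorgans

The two rarest classes, P T r and p t R, are the double crossovers. Comparing them with the parentals, only the r allele has switched, so r is the middle locus and the order is t – r – p.
Crossovers in the r–p interval produce the single-crossover classes p T R and P t r (30 + 29 = 59) plus the double crossovers (5).
RF(r–p) = (59 + 5) / 1156 = 64/1156 = 0.0554 → 5.5 centimorgans.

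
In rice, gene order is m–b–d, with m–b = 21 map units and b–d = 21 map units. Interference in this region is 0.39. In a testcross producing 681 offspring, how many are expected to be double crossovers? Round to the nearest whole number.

18

Map distances give recombination frequencies of 0.210 and 0.210 for the two intervals.
With interference 0.39 (so coincidence = 0.61), expected double-crossover frequency = 0.210 × 0.210 × 0.61 = 0.02690.
Expected number = 0.02690 × 681 = 18.32 ≈ 18.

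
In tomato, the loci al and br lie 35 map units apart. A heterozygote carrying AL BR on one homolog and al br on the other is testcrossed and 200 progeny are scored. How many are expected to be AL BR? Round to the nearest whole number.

65

A map distance of 35 map units corresponds to a recombination frequency of 0.350.
The F1 is AL BR / al br, so AL BR is a parental gamete class with expected frequency (1 − r)/2 = 0.650/2 = 0.3250.
Expected number = 0.3250 × 200 = 65.00 ≈ 65.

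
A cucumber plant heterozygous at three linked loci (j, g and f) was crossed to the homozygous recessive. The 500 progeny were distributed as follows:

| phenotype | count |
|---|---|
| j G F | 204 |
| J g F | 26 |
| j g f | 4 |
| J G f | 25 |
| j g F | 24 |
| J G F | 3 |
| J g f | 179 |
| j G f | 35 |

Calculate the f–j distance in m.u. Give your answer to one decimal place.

The two most frequent reciprocal classes, J g f and j G F, are the parental types, so the F1 was J g f / j G F.
The two rarest classes, j g f and J G F, are the double crossovers. Comparing them with the parentals, only the j allele has switched, so j is the middle locus and the order is f – j – g.
Crossovers in the f–j interval produce the single-crossover classes J g F and j G f (26 + 35 = 61) plus the double crossovers (7).
RF(f–j) = (61 + 7) / 500 = 68/500 = 0.1360 → 13.6 m.u.

13.6 m.u.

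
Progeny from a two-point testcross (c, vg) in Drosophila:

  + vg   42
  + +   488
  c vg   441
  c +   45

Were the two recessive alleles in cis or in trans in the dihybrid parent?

cis

The two most frequent classes are + + (488) and c vg (441); these are the parental (non-recombinant) types.
So the F1 carried + + on one chromosome and c vg on the other — the recessive alleles are on the same chromosome (cis / coupling).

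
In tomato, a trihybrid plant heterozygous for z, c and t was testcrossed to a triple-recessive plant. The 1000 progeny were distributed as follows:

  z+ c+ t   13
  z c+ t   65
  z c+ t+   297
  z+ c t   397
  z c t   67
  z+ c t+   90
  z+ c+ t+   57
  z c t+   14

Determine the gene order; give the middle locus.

c

The two most frequent reciprocal classes, z c+ t+ and z+ c t, are the parental types, so the F1 was z c+ t+ / z+ c t.
The two rarest classes, z c t+ and z+ c+ t, are the double crossovers. Comparing them with the parentals, only the c allele has switched, so c is the middle locus and the order is t – c – z.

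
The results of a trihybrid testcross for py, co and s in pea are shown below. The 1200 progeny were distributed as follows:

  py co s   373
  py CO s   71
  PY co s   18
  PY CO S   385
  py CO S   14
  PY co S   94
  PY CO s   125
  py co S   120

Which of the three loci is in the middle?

py

The two most frequent reciprocal classes, PY CO S and py co s, are the parental types, so the F1 was PY CO S / py co s.
The two rarest classes, py CO S and PY co s, are the double crossovers. Comparing them with the parentals, only the py allele has switched, so py is the middle locus and the order is s – py – co.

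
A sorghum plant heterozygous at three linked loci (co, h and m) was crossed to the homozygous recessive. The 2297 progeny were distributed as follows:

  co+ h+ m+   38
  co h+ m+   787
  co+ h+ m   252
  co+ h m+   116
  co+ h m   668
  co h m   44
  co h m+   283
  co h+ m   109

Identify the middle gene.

co

The two most frequent reciprocal classes, co+ h m and co h+ m+, are the parental types, so the F1 was co+ h m / co h+ m+.
The two rarest classes, co h m and co+ h+ m+, are the double crossovers. Comparing them with the parentals, only the co allele has switched, so co is the middle locus and the order is h – co – m.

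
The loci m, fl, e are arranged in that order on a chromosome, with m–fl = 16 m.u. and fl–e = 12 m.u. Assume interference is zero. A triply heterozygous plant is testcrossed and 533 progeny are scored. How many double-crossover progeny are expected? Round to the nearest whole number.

10

Map distances give recombination frequencies of 0.160 and 0.120 for the two intervals.
With no interference, expected double-crossover frequency = 0.160 × 0.120 = 0.01920.
Expected number = 0.01920 × 533 = 10.23 ≈ 10.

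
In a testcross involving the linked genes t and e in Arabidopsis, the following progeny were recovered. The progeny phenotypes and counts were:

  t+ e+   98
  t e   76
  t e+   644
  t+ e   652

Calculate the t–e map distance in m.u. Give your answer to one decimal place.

The two most frequent classes, t+ e (652) and t e+ (644), are the parental types, so the F1 was t+ e / t e+.
The recombinant classes are t+ e+ and t e: 98 + 76 = 174.
Recombination frequency = 174/1470 = 0.1184 ≈ 11.8%, i.e. 11.8 m.u.

11.8 m.u.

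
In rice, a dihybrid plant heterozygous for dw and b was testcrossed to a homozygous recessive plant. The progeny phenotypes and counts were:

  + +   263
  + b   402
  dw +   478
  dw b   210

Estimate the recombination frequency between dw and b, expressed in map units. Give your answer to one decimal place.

The two most frequent classes, + b (402) and dw + (478), are the parental types, so the F1 was + b / dw +.
The recombinant classes are + + and dw b: 263 + 210 = 473.
Recombination frequency = 473/1353 = 0.3496 ≈ 35.0%, i.e. 35.0 map units.

35.0 map units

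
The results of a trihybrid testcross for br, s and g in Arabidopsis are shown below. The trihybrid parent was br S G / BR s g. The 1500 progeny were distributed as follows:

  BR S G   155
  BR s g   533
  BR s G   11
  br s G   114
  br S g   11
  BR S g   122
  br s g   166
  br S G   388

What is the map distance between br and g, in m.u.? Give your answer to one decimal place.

22.9 m.u.

The two rarest classes, br S g and BR s G, are the double crossovers. Comparing them with the parentals, only the g allele has switched, so g is the middle locus and the order is br – g – s.
Crossovers in the br–g interval produce the single-crossover classes BR S G and br s g (155 + 166 = 321) plus the double crossovers (22).
RF(br–g) = (321 + 22) / 1500 = 343/1500 = 0.2287 → 22.9 m.u.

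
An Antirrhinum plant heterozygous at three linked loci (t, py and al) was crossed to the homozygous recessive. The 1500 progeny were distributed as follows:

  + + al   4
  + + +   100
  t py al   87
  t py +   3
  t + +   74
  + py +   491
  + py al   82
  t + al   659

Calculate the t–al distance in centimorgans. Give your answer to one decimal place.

The two most frequent reciprocal classes, t + al and + py +, are the parental types, so the F1 was t + al / + py +.
The two rarest classes, + + al and t py +, are the double crossovers. Comparing them with the parentals, only the t allele has switched, so t is the middle locus and the order is al – t – py.
Crossovers in the al–t interval produce the single-crossover classes t + + and + py al (74 + 82 = 156) plus the double crossovers (7).
RF(al–t) = (156 + 7) / 1500 = 163/1500 = 0.1087 → 10.9 centimorgans.

10.9 centimorgans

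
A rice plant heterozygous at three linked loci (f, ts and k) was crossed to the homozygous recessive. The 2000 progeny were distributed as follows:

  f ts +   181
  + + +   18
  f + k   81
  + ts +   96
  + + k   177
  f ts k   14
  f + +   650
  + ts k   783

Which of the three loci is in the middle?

f

The two most frequent reciprocal classes, f + + and + ts k, are the parental types, so the F1 was f + + / + ts k.
The two rarest classes, + + + and f ts k, are the double crossovers. Comparing them with the parentals, only the f allele has switched, so f is the middle locus and the order is k – f – ts.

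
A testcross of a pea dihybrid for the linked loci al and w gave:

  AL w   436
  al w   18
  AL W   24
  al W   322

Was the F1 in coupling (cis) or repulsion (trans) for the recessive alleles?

trans

The two most frequent classes are AL w (436) and al W (322); these are the parental (non-recombinant) types.
So the F1 carried AL w on one chromosome and al W on the other — the recessive alleles are on opposite chromosomes (trans / repulsion).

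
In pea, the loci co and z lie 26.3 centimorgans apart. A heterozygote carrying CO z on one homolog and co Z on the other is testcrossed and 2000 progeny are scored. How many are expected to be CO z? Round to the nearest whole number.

A map distance of 26.3 centimorgans corresponds to a recombination frequency of 0.263.
The F1 is CO z / co Z, so CO z is a parental gamete class with expected frequency (1 − r)/2 = 0.737/2 = 0.3685.
Expected number = 0.3685 × 2000 = 737.00 ≈ 737.

737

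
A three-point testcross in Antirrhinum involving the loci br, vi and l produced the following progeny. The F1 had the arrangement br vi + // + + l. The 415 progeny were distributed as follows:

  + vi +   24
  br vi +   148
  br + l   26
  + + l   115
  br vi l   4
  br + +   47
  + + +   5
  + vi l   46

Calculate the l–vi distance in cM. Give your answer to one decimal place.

The two rarest classes, br vi l and + + +, are the double crossovers. Comparing them with the parentals, only the l allele has switched, so l is the middle locus and the order is vi – l – br.
Crossovers in the vi–l interval produce the single-crossover classes br + + and + vi l (47 + 46 = 93) plus the double crossovers (9).
RF(vi–l) = (93 + 9) / 415 = 102/415 = 0.2458 → 24.6 cM.

24.6 cM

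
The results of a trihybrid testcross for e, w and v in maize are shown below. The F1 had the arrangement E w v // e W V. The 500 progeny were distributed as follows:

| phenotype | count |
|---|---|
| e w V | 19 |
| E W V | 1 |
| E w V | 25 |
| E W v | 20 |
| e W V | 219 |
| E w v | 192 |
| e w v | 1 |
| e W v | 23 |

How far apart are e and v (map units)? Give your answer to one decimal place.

The two rarest classes, e w v and E W V, are the double crossovers. Comparing them with the parentals, only the e allele has switched, so e is the middle locus and the order is w – e – v.
Crossovers in the e–v interval produce the single-crossover classes E w V and e W v (25 + 23 = 48) plus the double crossovers (2).
RF(e–v) = (48 + 2) / 500 = 50/500 = 0.1000 → 10.0 map units.

10.0 map units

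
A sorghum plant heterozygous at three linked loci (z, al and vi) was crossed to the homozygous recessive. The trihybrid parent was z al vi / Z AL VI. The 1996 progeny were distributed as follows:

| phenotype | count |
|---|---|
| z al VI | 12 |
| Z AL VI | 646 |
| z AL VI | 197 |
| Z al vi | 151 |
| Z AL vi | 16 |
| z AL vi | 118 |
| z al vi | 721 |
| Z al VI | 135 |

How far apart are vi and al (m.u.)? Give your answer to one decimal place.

The two rarest classes, z al VI and Z AL vi, are the double crossovers. Comparing them with the parentals, only the vi allele has switched, so vi is the middle locus and the order is al – vi – z.
Crossovers in the al–vi interval produce the single-crossover classes z AL vi and Z al VI (118 + 135 = 253) plus the double crossovers (28).
RF(al–vi) = (253 + 28) / 1996 = 281/1996 = 0.1408 → 14.1 m.u.

14.1 m.u.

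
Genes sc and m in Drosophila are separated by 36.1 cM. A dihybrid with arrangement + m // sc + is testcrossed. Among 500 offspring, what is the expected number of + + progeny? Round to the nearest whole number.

90

A map distance of 36.1 cM corresponds to a recombination frequency of 0.361.
The F1 is + m / sc +, so + + is a recombinant gamete class with expected frequency r/2 = 0.361/2 = 0.1805.
Expected number = 0.1805 × 500 = 90.25 ≈ 90.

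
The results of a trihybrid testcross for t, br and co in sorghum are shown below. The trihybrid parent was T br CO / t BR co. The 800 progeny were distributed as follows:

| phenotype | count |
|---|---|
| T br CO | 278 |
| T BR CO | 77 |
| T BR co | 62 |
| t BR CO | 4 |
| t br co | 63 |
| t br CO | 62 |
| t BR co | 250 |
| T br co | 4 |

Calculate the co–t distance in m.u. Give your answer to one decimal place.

The two rarest classes, T br co and t BR CO, are the double crossovers. Comparing them with the parentals, only the co allele has switched, so co is the middle locus and the order is t – co – br.
Crossovers in the t–co interval produce the single-crossover classes t br CO and T BR co (62 + 62 = 124) plus the double crossovers (8).
RF(t–co) = (124 + 8) / 800 = 132/800 = 0.1650 → 16.5 m.u.

16.5 m.u.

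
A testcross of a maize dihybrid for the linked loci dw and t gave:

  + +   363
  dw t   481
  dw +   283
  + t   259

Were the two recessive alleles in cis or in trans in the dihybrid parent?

The two most frequent classes are + + (363) and dw t (481); these are the parental (non-recombinant) types.
So the F1 carried + + on one chromosome and dw t on the other — the recessive alleles are on the same chromosome (cis / coupling).

cis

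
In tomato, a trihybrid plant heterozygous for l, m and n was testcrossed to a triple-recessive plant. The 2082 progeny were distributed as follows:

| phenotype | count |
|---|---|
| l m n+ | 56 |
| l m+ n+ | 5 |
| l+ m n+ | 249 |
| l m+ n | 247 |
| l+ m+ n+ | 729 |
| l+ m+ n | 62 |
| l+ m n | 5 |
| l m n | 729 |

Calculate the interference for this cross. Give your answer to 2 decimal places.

The two most frequent reciprocal classes, l m n and l+ m+ n+, are the parental types, so the F1 was l m n / l+ m+ n+.
The two rarest classes, l+ m n and l m+ n+, are the double crossovers. Comparing them with the parentals, only the l allele has switched, so l is the middle locus and the order is n – l – m.
n–l: (118 + 10)/2082 = 0.0615; l–m: (496 + 10)/2082 = 0.2430.
Expected DCO frequency = 0.0615 × 0.2430 ≈ 0.01494; observed = 10/2082 ≈ 0.00480.
Coefficient of coincidence = 0.00480/0.01494 ≈ 0.32; interference = 1 − 0.32 = 0.68.

0.68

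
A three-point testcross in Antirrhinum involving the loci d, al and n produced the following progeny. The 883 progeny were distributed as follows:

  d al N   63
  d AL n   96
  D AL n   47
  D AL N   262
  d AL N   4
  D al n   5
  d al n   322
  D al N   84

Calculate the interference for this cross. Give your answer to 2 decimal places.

The two most frequent reciprocal classes, d al n and D AL N, are the parental types, so the F1 was d al n / D AL N.
The two rarest classes, D al n and d AL N, are the double crossovers. Comparing them with the parentals, only the d allele has switched, so d is the middle locus and the order is al – d – n.
al–d: (180 + 9)/883 = 0.2140; d–n: (110 + 9)/883 = 0.1348.
Expected DCO frequency = 0.2140 × 0.1348 ≈ 0.02885; observed = 9/883 ≈ 0.01019.
Coefficient of coincidence = 0.01019/0.02885 ≈ 0.35; interference = 1 − 0.35 = 0.65.

0.65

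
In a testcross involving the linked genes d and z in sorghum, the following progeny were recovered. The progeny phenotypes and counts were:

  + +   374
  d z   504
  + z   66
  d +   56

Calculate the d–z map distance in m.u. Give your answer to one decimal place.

12.2 m.u.

The two most frequent classes, + + (374) and d z (504), are the parental types, so the F1 was + + / d z.
The recombinant classes are + z and d +: 66 + 56 = 122.
Recombination frequency = 122/1000 = 0.1220 ≈ 12.2%, i.e. 12.2 m.u.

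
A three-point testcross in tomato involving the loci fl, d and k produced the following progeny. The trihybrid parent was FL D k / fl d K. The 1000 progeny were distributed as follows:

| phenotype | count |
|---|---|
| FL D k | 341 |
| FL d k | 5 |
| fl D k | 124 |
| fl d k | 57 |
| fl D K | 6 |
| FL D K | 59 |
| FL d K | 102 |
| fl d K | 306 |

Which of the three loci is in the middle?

d

The two rarest classes, FL d k and fl D K, are the double crossovers. Comparing them with the parentals, only the d allele has switched, so d is the middle locus and the order is k – d – fl.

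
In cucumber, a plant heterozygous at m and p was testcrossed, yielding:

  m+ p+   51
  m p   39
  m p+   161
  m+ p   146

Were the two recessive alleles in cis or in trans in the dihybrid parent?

The two most frequent classes are m+ p (146) and m p+ (161); these are the parental (non-recombinant) types.
So the F1 carried m+ p on one chromosome and m p+ on the other — the recessive alleles are on opposite chromosomes (trans / repulsion).

trans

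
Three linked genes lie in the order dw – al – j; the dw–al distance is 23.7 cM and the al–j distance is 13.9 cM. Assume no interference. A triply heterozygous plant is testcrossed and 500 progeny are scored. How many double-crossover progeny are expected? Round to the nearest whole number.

16

Map distances give recombination frequencies of 0.237 and 0.139 for the two intervals.
With no interference, expected double-crossover frequency = 0.237 × 0.139 = 0.03294.
Expected number = 0.03294 × 500 = 16.47 ≈ 16.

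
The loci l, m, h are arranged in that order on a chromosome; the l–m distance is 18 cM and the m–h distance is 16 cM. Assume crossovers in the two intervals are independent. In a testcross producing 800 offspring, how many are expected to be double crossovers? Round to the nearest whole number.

23

Map distances give recombination frequencies of 0.180 and 0.160 for the two intervals.
With no interference, expected double-crossover frequency = 0.180 × 0.160 = 0.02880.
Expected number = 0.02880 × 800 = 23.04 ≈ 23.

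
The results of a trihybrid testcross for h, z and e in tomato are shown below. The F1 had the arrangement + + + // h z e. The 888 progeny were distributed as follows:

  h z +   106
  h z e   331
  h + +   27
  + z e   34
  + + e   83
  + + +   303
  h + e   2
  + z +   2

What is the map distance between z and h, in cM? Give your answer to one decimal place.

The two rarest classes, + z + and h + e, are the double crossovers. Comparing them with the parentals, only the z allele has switched, so z is the middle locus and the order is e – z – h.
Crossovers in the z–h interval produce the single-crossover classes h + + and + z e (27 + 34 = 61) plus the double crossovers (4).
RF(z–h) = (61 + 4) / 888 = 65/888 = 0.0732 → 7.3 cM.

7.3 cM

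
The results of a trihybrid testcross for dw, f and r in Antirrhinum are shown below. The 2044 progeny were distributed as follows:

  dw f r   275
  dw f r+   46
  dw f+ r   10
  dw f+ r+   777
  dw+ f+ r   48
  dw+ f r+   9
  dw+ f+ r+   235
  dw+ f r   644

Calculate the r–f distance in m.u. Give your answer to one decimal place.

The two most frequent reciprocal classes, dw+ f r and dw f+ r+, are the parental types, so the F1 was dw+ f r / dw f+ r+.
The two rarest classes, dw+ f r+ and dw f+ r, are the double crossovers. Comparing them with the parentals, only the r allele has switched, so r is the middle locus and the order is f – r – dw.
Crossovers in the f–r interval produce the single-crossover classes dw+ f+ r and dw f r+ (48 + 46 = 94) plus the double crossovers (19).
RF(f–r) = (94 + 19) / 2044 = 113/2044 = 0.0553 → 5.5 m.u.

5.5 m.u.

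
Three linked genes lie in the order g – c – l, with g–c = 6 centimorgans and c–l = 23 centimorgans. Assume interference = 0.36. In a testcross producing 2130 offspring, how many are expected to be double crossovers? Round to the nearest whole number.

19

Map distances give recombination frequencies of 0.060 and 0.230 for the two intervals.
With interference 0.36 (so coincidence = 0.64), expected double-crossover frequency = 0.060 × 0.230 × 0.64 = 0.00883.
Expected number = 0.00883 × 2130 = 18.81 ≈ 19.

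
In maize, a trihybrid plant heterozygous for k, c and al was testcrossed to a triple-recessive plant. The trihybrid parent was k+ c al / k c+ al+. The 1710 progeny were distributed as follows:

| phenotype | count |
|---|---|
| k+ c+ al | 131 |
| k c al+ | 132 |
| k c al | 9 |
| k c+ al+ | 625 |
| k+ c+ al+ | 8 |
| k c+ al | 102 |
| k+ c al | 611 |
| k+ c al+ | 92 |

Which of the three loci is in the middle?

The two rarest classes, k c al and k+ c+ al+, are the double crossovers. Comparing them with the parentals, only the k allele has switched, so k is the middle locus and the order is c – k – al.

k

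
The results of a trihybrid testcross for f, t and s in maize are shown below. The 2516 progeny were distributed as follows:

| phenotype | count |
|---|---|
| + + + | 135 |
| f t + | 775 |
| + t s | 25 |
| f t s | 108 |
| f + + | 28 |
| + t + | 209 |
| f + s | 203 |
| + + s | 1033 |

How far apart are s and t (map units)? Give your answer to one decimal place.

The two most frequent reciprocal classes, f t + and + + s, are the parental types, so the F1 was f t + / + + s.
The two rarest classes, f + + and + t s, are the double crossovers. Comparing them with the parentals, only the t allele has switched, so t is the middle locus and the order is f – t – s.
Crossovers in the t–s interval produce the single-crossover classes f t s and + + + (108 + 135 = 243) plus the double crossovers (53).
RF(t–s) = (243 + 53) / 2516 = 296/2516 = 0.1176 → 11.8 map units.

11.8 map units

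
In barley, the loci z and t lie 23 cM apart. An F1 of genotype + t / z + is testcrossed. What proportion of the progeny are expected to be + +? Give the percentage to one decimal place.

A map distance of 23 cM corresponds to a recombination frequency of 0.230.
The F1 is + t / z +, so + + is a recombinant gamete class with expected frequency r/2 = 0.230/2 = 0.1150.
That is 0.1150 = 11.5% of the progeny.

11.5%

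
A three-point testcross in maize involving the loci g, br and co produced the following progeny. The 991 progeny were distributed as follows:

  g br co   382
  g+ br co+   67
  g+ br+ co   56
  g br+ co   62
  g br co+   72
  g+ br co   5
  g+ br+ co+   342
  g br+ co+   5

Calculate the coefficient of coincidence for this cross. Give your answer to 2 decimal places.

0.52

The two most frequent reciprocal classes, g br co and g+ br+ co+, are the parental types, so the F1 was g br co / g+ br+ co+.
The two rarest classes, g+ br co and g br+ co+, are the double crossovers. Comparing them with the parentals, only the g allele has switched, so g is the middle locus and the order is br – g – co.
br–g: (129 + 10)/991 = 0.1403; g–co: (128 + 10)/991 = 0.1393.
Expected DCO frequency = 0.1403 × 0.1393 ≈ 0.01954; observed = 10/991 ≈ 0.01009.
Coefficient of coincidence = 0.01009/0.01954 ≈ 0.52.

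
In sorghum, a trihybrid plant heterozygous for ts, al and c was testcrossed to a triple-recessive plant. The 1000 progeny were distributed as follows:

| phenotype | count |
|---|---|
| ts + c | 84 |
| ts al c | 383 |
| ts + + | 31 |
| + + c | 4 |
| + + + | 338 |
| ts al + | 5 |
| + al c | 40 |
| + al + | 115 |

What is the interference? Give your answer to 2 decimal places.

0.46

The two most frequent reciprocal classes, ts al c and + + +, are the parental types, so the F1 was ts al c / + + +.
The two rarest classes, ts al + and + + c, are the double crossovers. Comparing them with the parentals, only the c allele has switched, so c is the middle locus and the order is al – c – ts.
al–c: (199 + 9)/1000 = 0.2080; c–ts: (71 + 9)/1000 = 0.0800.
Expected DCO frequency = 0.2080 × 0.0800 ≈ 0.01664; observed = 9/1000 ≈ 0.00900.
Coefficient of coincidence = 0.00900/0.01664 ≈ 0.54; interference = 1 − 0.54 = 0.46.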